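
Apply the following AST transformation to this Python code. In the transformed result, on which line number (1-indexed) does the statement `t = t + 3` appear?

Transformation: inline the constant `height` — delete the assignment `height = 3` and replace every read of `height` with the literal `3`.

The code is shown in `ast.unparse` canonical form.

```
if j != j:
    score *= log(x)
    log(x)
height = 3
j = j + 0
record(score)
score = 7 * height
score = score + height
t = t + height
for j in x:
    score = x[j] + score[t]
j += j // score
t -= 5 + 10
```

Transformed code:
if j != j:
    score *= log(x)
    log(x)
j = j + 0
record(score)
score = 7 * 3
score = score + 3
t = t + 3
for j in x:
    score = x[j] + score[t]
j += j // score
t -= 5 + 10

8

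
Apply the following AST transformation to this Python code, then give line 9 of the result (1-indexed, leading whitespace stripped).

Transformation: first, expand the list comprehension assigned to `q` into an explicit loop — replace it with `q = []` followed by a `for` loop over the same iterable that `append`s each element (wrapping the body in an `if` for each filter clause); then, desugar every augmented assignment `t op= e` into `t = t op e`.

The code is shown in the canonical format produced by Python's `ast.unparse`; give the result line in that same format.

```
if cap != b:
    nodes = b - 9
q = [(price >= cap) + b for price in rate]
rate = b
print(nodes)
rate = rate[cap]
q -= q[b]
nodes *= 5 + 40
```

q = q - q[b]

Transformed code:
if cap != b:
    nodes = b - 9
q = []
for price in rate:
    q.append((price >= cap) + b)
rate = b
print(nodes)
rate = rate[cap]
q = q - q[b]
nodes = nodes * (5 + 40)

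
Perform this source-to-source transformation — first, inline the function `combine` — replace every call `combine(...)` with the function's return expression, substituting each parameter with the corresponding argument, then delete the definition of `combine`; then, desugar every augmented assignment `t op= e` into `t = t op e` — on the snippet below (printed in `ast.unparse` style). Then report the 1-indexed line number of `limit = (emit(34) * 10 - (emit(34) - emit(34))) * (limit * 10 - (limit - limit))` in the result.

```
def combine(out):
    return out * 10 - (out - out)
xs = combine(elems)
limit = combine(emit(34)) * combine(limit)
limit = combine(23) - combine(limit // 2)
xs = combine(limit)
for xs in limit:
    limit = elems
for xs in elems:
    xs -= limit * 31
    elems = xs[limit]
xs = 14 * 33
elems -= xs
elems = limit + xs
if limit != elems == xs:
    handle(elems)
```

2

Transformed code:
xs = elems * 10 - (elems - elems)
limit = (emit(34) * 10 - (emit(34) - emit(34))) * (limit * 10 - (limit - limit))
limit = 23 * 10 - (23 - 23) - (limit // 2 * 10 - (limit // 2 - limit // 2))
xs = limit * 10 - (limit - limit)
for xs in limit:
    limit = elems
for xs in elems:
    xs = xs - limit * 31
    elems = xs[limit]
xs = 14 * 33
elems = elems - xs
elems = limit + xs
if limit != elems == xs:
    handle(elems)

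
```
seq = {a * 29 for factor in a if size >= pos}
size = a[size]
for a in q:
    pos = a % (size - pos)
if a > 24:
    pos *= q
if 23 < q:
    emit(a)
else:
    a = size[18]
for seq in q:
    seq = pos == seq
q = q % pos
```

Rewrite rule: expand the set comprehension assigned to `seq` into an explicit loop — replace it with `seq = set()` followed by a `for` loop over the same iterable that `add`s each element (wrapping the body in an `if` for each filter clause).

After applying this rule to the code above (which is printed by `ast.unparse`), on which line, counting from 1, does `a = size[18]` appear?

Transformed code:
seq = set()
for factor in a:
    if size >= pos:
        seq.add(a * 29)
size = a[size]
for a in q:
    pos = a % (size - pos)
if a > 24:
    pos *= q
if 23 < q:
    emit(a)
else:
    a = size[18]
for seq in q:
    seq = pos == seq
q = q % pos

13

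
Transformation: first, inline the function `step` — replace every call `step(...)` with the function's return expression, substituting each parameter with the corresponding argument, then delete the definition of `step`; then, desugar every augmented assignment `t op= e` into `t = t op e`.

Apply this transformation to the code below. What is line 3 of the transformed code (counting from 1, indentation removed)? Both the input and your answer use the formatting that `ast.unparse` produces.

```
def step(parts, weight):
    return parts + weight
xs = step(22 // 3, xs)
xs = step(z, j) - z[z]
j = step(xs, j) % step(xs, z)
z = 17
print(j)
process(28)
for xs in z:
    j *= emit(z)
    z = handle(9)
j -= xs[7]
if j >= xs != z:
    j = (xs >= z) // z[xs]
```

j = (xs + j) % (xs + z)

Transformed code:
xs = 22 // 3 + xs
xs = z + j - z[z]
j = (xs + j) % (xs + z)
z = 17
print(j)
process(28)
for xs in z:
    j = j * emit(z)
    z = handle(9)
j = j - xs[7]
if j >= xs != z:
    j = (xs >= z) // z[xs]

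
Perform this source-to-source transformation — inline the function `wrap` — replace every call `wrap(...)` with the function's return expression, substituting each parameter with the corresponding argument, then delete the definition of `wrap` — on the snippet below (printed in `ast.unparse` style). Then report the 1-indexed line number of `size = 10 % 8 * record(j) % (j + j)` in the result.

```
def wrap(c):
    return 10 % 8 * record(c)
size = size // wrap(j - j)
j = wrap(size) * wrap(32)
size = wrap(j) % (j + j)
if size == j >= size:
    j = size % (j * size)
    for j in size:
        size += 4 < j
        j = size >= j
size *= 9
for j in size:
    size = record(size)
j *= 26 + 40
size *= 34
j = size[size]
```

3

Transformed code:
size = size // (10 % 8 * record(j - j))
j = 10 % 8 * record(size) * (10 % 8 * record(32))
size = 10 % 8 * record(j) % (j + j)
if size == j >= size:
    j = size % (j * size)
    for j in size:
        size += 4 < j
        j = size >= j
size *= 9
for j in size:
    size = record(size)
j *= 26 + 40
size *= 34
j = size[size]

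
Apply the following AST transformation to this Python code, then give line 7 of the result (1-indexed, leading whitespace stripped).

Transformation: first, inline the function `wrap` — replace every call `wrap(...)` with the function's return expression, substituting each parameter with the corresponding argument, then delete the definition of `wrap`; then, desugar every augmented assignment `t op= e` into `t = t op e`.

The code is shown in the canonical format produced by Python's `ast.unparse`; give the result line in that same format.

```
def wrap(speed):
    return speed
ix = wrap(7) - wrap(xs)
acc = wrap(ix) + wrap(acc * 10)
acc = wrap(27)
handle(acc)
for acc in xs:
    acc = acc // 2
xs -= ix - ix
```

xs = xs - (ix - ix)

Transformed code:
ix = 7 - xs
acc = ix + acc * 10
acc = 27
handle(acc)
for acc in xs:
    acc = acc // 2
xs = xs - (ix - ix)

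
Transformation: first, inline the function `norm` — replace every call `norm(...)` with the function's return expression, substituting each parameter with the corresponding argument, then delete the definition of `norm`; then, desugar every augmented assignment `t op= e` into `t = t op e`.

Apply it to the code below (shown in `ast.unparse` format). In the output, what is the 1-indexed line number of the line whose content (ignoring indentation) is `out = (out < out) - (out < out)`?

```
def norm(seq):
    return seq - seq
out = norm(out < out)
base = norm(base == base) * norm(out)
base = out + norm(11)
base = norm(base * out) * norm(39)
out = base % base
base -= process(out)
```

1

Transformed code:
out = (out < out) - (out < out)
base = ((base == base) - (base == base)) * (out - out)
base = out + (11 - 11)
base = (base * out - base * out) * (39 - 39)
out = base % base
base = base - process(out)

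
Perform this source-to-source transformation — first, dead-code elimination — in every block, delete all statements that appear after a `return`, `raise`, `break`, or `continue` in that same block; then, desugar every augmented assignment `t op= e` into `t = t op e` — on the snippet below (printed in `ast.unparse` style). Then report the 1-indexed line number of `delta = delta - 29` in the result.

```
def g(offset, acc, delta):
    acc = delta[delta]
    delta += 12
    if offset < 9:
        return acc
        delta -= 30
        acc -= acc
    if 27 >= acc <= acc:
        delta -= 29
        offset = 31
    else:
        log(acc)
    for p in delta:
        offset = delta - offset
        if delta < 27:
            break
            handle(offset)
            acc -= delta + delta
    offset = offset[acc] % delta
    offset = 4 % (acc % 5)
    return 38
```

Transformed code:
def g(offset, acc, delta):
    acc = delta[delta]
    delta = delta + 12
    if offset < 9:
        return acc
    if 27 >= acc <= acc:
        delta = delta - 29
        offset = 31
    else:
        log(acc)
    for p in delta:
        offset = delta - offset
        if delta < 27:
            break
    offset = offset[acc] % delta
    offset = 4 % (acc % 5)
    return 38

7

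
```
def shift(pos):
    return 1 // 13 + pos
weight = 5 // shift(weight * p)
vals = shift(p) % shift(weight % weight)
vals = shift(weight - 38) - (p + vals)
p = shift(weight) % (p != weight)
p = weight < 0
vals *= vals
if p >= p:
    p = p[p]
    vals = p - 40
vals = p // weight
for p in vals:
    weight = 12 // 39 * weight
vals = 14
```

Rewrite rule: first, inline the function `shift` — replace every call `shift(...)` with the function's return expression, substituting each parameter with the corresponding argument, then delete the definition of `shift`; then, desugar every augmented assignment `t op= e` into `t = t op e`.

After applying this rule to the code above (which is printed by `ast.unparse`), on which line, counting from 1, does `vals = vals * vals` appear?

6

Transformed code:
weight = 5 // (1 // 13 + weight * p)
vals = (1 // 13 + p) % (1 // 13 + weight % weight)
vals = 1 // 13 + (weight - 38) - (p + vals)
p = (1 // 13 + weight) % (p != weight)
p = weight < 0
vals = vals * vals
if p >= p:
    p = p[p]
    vals = p - 40
vals = p // weight
for p in vals:
    weight = 12 // 39 * weight
vals = 14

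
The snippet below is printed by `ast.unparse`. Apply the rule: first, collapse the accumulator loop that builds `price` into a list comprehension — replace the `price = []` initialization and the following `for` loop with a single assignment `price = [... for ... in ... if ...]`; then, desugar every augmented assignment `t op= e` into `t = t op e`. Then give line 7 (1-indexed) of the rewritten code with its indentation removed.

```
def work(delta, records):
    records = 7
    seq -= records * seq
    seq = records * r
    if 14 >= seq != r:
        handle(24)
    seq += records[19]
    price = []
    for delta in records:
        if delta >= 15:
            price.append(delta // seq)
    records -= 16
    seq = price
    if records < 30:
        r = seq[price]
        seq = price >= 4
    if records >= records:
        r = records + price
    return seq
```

seq = seq + records[19]

Transformed code:
def work(delta, records):
    records = 7
    seq = seq - records * seq
    seq = records * r
    if 14 >= seq != r:
        handle(24)
    seq = seq + records[19]
    price = [delta // seq for delta in records if delta >= 15]
    records = records - 16
    seq = price
    if records < 30:
        r = seq[price]
        seq = price >= 4
    if records >= records:
        r = records + price
    return seq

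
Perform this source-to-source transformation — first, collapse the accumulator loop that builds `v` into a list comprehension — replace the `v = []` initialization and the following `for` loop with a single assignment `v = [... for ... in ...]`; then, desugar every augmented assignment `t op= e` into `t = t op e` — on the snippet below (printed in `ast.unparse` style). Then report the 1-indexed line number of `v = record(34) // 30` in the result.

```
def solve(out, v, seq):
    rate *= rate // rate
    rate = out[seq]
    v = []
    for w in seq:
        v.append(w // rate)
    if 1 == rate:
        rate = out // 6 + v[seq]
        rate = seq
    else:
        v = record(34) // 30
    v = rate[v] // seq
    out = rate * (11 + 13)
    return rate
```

Transformed code:
def solve(out, v, seq):
    rate = rate * (rate // rate)
    rate = out[seq]
    v = [w // rate for w in seq]
    if 1 == rate:
        rate = out // 6 + v[seq]
        rate = seq
    else:
        v = record(34) // 30
    v = rate[v] // seq
    out = rate * (11 + 13)
    return rate

9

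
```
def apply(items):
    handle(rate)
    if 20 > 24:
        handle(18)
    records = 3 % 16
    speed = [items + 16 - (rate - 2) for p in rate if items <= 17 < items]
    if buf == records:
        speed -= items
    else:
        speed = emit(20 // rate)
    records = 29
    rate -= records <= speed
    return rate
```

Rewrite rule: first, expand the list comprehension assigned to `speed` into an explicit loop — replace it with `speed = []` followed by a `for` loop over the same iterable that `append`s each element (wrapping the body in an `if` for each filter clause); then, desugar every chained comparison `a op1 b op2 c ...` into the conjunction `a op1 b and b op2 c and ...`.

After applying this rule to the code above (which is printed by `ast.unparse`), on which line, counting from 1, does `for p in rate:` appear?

Transformed code:
def apply(items):
    handle(rate)
    if 20 > 24:
        handle(18)
    records = 3 % 16
    speed = []
    for p in rate:
        if items <= 17 and 17 < items:
            speed.append(items + 16 - (rate - 2))
    if buf == records:
        speed -= items
    else:
        speed = emit(20 // rate)
    records = 29
    rate -= records <= speed
    return rate

7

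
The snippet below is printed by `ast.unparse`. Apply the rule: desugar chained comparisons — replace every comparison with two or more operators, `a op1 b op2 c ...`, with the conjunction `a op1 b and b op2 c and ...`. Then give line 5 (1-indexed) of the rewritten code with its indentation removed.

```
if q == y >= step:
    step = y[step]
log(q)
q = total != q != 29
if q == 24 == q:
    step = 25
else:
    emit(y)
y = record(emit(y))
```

if q == 24 and 24 == q:

Transformed code:
if q == y and y >= step:
    step = y[step]
log(q)
q = total != q and q != 29
if q == 24 and 24 == q:
    step = 25
else:
    emit(y)
y = record(emit(y))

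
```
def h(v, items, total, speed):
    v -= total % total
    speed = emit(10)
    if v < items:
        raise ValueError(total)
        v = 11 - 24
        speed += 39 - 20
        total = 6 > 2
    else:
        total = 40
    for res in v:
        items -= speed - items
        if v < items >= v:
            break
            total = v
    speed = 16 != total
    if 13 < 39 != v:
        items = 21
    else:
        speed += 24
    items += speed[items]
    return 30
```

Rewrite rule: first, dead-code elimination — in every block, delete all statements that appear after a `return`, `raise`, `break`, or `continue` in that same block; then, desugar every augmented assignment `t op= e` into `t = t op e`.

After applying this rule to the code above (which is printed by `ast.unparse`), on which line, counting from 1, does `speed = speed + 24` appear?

16

Transformed code:
def h(v, items, total, speed):
    v = v - total % total
    speed = emit(10)
    if v < items:
        raise ValueError(total)
    else:
        total = 40
    for res in v:
        items = items - (speed - items)
        if v < items >= v:
            break
    speed = 16 != total
    if 13 < 39 != v:
        items = 21
    else:
        speed = speed + 24
    items = items + speed[items]
    return 30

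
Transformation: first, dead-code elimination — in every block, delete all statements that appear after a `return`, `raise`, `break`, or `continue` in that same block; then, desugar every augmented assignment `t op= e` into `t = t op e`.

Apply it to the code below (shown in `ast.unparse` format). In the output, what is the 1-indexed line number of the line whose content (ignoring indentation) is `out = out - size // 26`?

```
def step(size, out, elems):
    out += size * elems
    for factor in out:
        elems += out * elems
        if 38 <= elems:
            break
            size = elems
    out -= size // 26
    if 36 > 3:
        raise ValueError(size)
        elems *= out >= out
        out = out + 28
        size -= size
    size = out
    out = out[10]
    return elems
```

7

Transformed code:
def step(size, out, elems):
    out = out + size * elems
    for factor in out:
        elems = elems + out * elems
        if 38 <= elems:
            break
    out = out - size // 26
    if 36 > 3:
        raise ValueError(size)
    size = out
    out = out[10]
    return elems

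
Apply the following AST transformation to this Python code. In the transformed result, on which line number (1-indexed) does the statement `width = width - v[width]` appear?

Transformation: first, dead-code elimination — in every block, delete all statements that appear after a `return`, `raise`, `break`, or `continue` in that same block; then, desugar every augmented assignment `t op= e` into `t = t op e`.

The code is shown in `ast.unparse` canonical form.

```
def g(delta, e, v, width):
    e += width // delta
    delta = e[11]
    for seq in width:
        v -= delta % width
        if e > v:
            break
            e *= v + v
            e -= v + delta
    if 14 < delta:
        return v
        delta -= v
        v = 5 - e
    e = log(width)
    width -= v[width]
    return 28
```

Transformed code:
def g(delta, e, v, width):
    e = e + width // delta
    delta = e[11]
    for seq in width:
        v = v - delta % width
        if e > v:
            break
    if 14 < delta:
        return v
    e = log(width)
    width = width - v[width]
    return 28

11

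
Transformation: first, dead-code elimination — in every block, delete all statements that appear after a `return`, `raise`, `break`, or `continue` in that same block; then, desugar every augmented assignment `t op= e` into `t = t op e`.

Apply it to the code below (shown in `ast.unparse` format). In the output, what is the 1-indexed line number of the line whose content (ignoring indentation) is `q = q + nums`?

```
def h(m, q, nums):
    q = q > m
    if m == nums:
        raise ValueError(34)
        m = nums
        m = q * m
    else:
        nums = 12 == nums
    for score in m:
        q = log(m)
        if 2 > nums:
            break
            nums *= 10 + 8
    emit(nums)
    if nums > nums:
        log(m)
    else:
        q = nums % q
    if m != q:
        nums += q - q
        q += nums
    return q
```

Transformed code:
def h(m, q, nums):
    q = q > m
    if m == nums:
        raise ValueError(34)
    else:
        nums = 12 == nums
    for score in m:
        q = log(m)
        if 2 > nums:
            break
    emit(nums)
    if nums > nums:
        log(m)
    else:
        q = nums % q
    if m != q:
        nums = nums + (q - q)
        q = q + nums
    return q

18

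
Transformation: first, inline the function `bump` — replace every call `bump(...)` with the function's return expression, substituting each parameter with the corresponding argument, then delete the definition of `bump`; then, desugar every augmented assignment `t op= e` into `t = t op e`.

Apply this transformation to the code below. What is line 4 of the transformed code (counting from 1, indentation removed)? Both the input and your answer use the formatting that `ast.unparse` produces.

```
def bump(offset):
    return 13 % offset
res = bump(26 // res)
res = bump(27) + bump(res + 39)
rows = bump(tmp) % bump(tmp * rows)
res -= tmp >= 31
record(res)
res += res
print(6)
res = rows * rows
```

res = res - (tmp >= 31)

Transformed code:
res = 13 % (26 // res)
res = 13 % 27 + 13 % (res + 39)
rows = 13 % tmp % (13 % (tmp * rows))
res = res - (tmp >= 31)
record(res)
res = res + res
print(6)
res = rows * rows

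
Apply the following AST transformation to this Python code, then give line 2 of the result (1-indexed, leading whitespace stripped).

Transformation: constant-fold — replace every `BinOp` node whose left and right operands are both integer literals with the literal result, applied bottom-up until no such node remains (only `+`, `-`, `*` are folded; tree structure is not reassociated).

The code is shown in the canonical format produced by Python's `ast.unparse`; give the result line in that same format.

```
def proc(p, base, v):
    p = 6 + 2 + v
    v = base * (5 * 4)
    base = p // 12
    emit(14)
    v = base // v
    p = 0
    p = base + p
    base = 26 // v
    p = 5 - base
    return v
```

p = 8 + v

Transformed code:
def proc(p, base, v):
    p = 8 + v
    v = base * 20
    base = p // 12
    emit(14)
    v = base // v
    p = 0
    p = base + p
    base = 26 // v
    p = 5 - base
    return v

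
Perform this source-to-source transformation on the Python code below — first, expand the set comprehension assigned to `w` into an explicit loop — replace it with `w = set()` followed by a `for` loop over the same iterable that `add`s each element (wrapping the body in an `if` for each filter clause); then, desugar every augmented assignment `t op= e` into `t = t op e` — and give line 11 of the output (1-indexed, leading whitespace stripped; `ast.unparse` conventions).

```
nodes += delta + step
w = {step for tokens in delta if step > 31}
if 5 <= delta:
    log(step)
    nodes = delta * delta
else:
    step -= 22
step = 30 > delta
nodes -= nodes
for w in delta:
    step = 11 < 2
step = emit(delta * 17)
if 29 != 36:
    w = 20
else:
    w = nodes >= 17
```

step = 30 > delta

Transformed code:
nodes = nodes + (delta + step)
w = set()
for tokens in delta:
    if step > 31:
        w.add(step)
if 5 <= delta:
    log(step)
    nodes = delta * delta
else:
    step = step - 22
step = 30 > delta
nodes = nodes - nodes
for w in delta:
    step = 11 < 2
step = emit(delta * 17)
if 29 != 36:
    w = 20
else:
    w = nodes >= 17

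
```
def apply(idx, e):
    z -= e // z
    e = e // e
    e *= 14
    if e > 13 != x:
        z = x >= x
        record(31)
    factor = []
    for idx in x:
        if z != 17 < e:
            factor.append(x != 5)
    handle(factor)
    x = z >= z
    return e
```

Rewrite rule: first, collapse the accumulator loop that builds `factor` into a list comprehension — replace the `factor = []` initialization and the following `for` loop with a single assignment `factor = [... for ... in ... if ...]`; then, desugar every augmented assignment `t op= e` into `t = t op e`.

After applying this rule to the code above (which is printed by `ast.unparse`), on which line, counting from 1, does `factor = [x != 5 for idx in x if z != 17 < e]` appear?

Transformed code:
def apply(idx, e):
    z = z - e // z
    e = e // e
    e = e * 14
    if e > 13 != x:
        z = x >= x
        record(31)
    factor = [x != 5 for idx in x if z != 17 < e]
    handle(factor)
    x = z >= z
    return e

8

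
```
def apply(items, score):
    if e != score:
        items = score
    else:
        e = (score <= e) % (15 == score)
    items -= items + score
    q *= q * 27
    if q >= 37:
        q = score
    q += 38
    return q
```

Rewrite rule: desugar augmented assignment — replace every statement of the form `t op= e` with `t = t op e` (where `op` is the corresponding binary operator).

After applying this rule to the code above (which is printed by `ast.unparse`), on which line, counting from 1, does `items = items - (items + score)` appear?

6

Transformed code:
def apply(items, score):
    if e != score:
        items = score
    else:
        e = (score <= e) % (15 == score)
    items = items - (items + score)
    q = q * (q * 27)
    if q >= 37:
        q = score
    q = q + 38
    return q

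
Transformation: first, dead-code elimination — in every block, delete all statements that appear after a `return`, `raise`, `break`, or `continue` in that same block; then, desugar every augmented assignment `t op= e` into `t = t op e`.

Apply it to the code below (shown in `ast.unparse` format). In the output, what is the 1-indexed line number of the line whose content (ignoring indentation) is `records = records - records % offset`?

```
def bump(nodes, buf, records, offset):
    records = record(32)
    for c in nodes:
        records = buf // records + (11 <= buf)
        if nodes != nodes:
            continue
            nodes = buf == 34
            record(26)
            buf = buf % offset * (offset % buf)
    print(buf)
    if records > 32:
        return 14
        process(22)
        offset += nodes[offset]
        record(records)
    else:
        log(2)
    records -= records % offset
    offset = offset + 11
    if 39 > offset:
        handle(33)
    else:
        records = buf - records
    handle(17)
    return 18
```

12

Transformed code:
def bump(nodes, buf, records, offset):
    records = record(32)
    for c in nodes:
        records = buf // records + (11 <= buf)
        if nodes != nodes:
            continue
    print(buf)
    if records > 32:
        return 14
    else:
        log(2)
    records = records - records % offset
    offset = offset + 11
    if 39 > offset:
        handle(33)
    else:
        records = buf - records
    handle(17)
    return 18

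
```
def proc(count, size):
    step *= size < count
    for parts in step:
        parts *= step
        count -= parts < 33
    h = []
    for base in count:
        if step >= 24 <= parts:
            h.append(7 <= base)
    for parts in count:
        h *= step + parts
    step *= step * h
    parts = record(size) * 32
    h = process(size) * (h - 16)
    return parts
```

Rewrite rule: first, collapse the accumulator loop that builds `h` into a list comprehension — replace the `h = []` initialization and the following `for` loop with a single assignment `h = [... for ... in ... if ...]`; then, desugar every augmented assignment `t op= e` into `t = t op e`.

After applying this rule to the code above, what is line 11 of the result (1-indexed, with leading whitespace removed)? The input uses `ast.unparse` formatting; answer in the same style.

h = process(size) * (h - 16)

Transformed code:
def proc(count, size):
    step = step * (size < count)
    for parts in step:
        parts = parts * step
        count = count - (parts < 33)
    h = [7 <= base for base in count if step >= 24 <= parts]
    for parts in count:
        h = h * (step + parts)
    step = step * (step * h)
    parts = record(size) * 32
    h = process(size) * (h - 16)
    return parts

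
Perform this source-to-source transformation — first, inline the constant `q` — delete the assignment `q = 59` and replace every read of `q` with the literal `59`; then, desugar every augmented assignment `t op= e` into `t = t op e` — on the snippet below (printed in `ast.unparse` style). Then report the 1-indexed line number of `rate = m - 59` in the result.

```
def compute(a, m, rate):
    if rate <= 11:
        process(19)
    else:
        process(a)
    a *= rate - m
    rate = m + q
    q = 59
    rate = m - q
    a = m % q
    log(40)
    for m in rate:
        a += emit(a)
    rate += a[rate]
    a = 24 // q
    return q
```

8

Transformed code:
def compute(a, m, rate):
    if rate <= 11:
        process(19)
    else:
        process(a)
    a = a * (rate - m)
    rate = m + 59
    rate = m - 59
    a = m % 59
    log(40)
    for m in rate:
        a = a + emit(a)
    rate = rate + a[rate]
    a = 24 // 59
    return 59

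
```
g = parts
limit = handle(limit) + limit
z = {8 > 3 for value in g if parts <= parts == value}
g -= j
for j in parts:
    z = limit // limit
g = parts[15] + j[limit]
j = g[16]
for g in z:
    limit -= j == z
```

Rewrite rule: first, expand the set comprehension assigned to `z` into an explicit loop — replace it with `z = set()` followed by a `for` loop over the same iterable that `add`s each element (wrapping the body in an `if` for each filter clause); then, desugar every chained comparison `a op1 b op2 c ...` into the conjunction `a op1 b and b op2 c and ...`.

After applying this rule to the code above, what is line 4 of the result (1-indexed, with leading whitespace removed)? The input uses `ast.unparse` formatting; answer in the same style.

for value in g:

Transformed code:
g = parts
limit = handle(limit) + limit
z = set()
for value in g:
    if parts <= parts and parts == value:
        z.add(8 > 3)
g -= j
for j in parts:
    z = limit // limit
g = parts[15] + j[limit]
j = g[16]
for g in z:
    limit -= j == z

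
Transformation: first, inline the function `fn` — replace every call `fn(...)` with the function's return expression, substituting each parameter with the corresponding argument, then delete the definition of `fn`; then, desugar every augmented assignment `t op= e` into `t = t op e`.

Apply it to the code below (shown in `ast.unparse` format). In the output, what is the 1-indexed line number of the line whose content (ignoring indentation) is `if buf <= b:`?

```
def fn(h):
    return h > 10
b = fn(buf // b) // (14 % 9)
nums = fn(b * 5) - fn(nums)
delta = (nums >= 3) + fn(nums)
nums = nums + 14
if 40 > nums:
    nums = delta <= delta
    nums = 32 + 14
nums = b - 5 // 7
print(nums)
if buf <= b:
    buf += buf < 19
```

Transformed code:
b = (buf // b > 10) // (14 % 9)
nums = (b * 5 > 10) - (nums > 10)
delta = (nums >= 3) + (nums > 10)
nums = nums + 14
if 40 > nums:
    nums = delta <= delta
    nums = 32 + 14
nums = b - 5 // 7
print(nums)
if buf <= b:
    buf = buf + (buf < 19)

10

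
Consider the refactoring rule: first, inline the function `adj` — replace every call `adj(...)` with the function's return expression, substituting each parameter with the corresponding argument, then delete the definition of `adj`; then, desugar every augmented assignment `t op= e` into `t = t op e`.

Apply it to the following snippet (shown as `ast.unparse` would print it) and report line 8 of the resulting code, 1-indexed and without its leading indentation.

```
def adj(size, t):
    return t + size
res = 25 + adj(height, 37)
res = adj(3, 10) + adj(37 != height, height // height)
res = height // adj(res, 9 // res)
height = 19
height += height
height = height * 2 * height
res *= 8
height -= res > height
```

Transformed code:
res = 25 + (37 + height)
res = 10 + 3 + (height // height + (37 != height))
res = height // (9 // res + res)
height = 19
height = height + height
height = height * 2 * height
res = res * 8
height = height - (res > height)

height = height - (res > height)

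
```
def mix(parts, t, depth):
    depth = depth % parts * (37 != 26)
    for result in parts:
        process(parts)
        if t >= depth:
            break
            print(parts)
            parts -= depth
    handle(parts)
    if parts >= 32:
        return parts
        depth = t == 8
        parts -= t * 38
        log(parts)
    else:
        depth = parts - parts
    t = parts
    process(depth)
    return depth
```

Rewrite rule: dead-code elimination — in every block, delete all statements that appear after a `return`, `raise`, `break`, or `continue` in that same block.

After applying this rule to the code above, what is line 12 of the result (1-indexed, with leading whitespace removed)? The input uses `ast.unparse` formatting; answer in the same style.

Transformed code:
def mix(parts, t, depth):
    depth = depth % parts * (37 != 26)
    for result in parts:
        process(parts)
        if t >= depth:
            break
    handle(parts)
    if parts >= 32:
        return parts
    else:
        depth = parts - parts
    t = parts
    process(depth)
    return depth

t = parts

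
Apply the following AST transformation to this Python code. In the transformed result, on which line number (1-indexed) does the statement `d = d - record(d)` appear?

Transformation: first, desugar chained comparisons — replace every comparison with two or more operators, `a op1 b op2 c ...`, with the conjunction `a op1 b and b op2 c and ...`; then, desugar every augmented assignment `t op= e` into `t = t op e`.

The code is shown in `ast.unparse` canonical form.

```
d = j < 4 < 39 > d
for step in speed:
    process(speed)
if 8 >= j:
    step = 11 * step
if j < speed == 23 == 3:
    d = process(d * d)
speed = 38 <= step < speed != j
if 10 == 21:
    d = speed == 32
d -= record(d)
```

11

Transformed code:
d = j < 4 and 4 < 39 and (39 > d)
for step in speed:
    process(speed)
if 8 >= j:
    step = 11 * step
if j < speed and speed == 23 and (23 == 3):
    d = process(d * d)
speed = 38 <= step and step < speed and (speed != j)
if 10 == 21:
    d = speed == 32
d = d - record(d)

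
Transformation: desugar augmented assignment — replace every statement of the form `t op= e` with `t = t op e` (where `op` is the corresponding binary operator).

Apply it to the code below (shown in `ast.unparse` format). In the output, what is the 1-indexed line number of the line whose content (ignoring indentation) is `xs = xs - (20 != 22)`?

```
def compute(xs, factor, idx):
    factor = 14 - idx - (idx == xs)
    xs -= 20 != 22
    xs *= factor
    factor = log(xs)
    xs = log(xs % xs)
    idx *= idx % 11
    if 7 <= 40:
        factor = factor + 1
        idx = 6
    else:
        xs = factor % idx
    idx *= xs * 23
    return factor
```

Transformed code:
def compute(xs, factor, idx):
    factor = 14 - idx - (idx == xs)
    xs = xs - (20 != 22)
    xs = xs * factor
    factor = log(xs)
    xs = log(xs % xs)
    idx = idx * (idx % 11)
    if 7 <= 40:
        factor = factor + 1
        idx = 6
    else:
        xs = factor % idx
    idx = idx * (xs * 23)
    return factor

3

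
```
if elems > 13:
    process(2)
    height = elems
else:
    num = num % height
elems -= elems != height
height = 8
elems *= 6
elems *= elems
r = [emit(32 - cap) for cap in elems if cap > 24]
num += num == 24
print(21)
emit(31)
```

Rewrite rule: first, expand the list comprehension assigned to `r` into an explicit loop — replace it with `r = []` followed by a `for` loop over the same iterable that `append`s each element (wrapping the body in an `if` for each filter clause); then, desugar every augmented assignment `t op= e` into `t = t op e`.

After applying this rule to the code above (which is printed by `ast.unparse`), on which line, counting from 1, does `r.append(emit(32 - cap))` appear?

Transformed code:
if elems > 13:
    process(2)
    height = elems
else:
    num = num % height
elems = elems - (elems != height)
height = 8
elems = elems * 6
elems = elems * elems
r = []
for cap in elems:
    if cap > 24:
        r.append(emit(32 - cap))
num = num + (num == 24)
print(21)
emit(31)

13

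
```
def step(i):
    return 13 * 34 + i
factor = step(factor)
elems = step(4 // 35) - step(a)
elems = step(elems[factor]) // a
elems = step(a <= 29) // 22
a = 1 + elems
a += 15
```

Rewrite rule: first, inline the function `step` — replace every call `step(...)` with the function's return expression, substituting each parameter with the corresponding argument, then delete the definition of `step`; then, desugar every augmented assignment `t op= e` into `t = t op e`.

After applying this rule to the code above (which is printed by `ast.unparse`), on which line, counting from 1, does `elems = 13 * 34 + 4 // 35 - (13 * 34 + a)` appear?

2

Transformed code:
factor = 13 * 34 + factor
elems = 13 * 34 + 4 // 35 - (13 * 34 + a)
elems = (13 * 34 + elems[factor]) // a
elems = (13 * 34 + (a <= 29)) // 22
a = 1 + elems
a = a + 15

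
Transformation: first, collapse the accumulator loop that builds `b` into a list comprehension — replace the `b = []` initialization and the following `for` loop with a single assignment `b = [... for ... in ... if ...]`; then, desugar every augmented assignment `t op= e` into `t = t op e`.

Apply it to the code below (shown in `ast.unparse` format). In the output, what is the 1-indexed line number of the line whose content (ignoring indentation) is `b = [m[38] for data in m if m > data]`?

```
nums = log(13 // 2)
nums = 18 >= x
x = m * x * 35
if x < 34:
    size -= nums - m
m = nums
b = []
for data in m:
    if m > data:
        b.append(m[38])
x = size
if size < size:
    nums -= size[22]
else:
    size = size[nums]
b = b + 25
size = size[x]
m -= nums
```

Transformed code:
nums = log(13 // 2)
nums = 18 >= x
x = m * x * 35
if x < 34:
    size = size - (nums - m)
m = nums
b = [m[38] for data in m if m > data]
x = size
if size < size:
    nums = nums - size[22]
else:
    size = size[nums]
b = b + 25
size = size[x]
m = m - nums

7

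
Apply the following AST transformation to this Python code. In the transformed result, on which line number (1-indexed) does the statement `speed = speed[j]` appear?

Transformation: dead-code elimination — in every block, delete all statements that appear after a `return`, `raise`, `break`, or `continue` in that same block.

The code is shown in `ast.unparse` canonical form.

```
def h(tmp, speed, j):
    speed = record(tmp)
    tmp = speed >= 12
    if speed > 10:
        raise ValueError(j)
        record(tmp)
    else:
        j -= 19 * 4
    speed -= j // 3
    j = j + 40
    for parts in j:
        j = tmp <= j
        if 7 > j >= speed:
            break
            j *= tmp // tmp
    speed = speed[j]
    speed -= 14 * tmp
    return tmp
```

Transformed code:
def h(tmp, speed, j):
    speed = record(tmp)
    tmp = speed >= 12
    if speed > 10:
        raise ValueError(j)
    else:
        j -= 19 * 4
    speed -= j // 3
    j = j + 40
    for parts in j:
        j = tmp <= j
        if 7 > j >= speed:
            break
    speed = speed[j]
    speed -= 14 * tmp
    return tmp

14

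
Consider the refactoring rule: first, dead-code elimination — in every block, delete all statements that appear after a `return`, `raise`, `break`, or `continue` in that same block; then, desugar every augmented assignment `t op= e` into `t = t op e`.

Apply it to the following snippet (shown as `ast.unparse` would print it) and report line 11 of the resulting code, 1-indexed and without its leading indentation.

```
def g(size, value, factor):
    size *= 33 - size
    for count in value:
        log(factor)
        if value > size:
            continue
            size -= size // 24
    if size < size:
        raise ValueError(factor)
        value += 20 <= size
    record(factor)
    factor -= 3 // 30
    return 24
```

return 24

Transformed code:
def g(size, value, factor):
    size = size * (33 - size)
    for count in value:
        log(factor)
        if value > size:
            continue
    if size < size:
        raise ValueError(factor)
    record(factor)
    factor = factor - 3 // 30
    return 24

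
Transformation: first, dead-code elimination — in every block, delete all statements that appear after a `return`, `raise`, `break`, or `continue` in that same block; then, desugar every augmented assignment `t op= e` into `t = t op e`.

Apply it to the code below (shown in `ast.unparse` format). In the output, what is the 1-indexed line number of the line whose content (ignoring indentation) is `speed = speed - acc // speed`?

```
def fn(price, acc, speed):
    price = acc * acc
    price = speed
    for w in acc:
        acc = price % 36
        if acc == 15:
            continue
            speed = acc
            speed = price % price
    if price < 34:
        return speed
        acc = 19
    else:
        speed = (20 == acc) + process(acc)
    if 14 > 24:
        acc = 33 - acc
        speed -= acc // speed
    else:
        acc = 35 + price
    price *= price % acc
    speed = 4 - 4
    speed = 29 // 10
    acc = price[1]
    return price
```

14

Transformed code:
def fn(price, acc, speed):
    price = acc * acc
    price = speed
    for w in acc:
        acc = price % 36
        if acc == 15:
            continue
    if price < 34:
        return speed
    else:
        speed = (20 == acc) + process(acc)
    if 14 > 24:
        acc = 33 - acc
        speed = speed - acc // speed
    else:
        acc = 35 + price
    price = price * (price % acc)
    speed = 4 - 4
    speed = 29 // 10
    acc = price[1]
    return price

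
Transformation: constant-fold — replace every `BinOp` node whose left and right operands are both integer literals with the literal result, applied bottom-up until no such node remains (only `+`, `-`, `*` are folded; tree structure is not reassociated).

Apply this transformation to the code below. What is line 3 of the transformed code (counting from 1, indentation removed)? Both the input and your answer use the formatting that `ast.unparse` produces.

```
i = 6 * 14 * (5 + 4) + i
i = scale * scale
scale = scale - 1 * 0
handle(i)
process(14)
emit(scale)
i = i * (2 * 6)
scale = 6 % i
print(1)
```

scale = scale - 0

Transformed code:
i = 756 + i
i = scale * scale
scale = scale - 0
handle(i)
process(14)
emit(scale)
i = i * 12
scale = 6 % i
print(1)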